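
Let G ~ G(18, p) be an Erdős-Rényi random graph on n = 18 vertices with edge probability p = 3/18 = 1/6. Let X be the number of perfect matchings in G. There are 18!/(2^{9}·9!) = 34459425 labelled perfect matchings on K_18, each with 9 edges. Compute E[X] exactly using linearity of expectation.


K_18 has 18!/(2^{9}·9!) = 34459425 labelled perfect matchings.
For each such perfect matching H, let X_H = 1 if all 9 edges of H are present in G. Then P[X_H = 1] = p^{9} = (1/6)^{9} = 1/10077696.
By linearity: E[X] = Σ_H E[X_H] = 34459425 · p^{9} = 34459425 · 1/10077696 = 425425/124416.
Numerically: E[X] ≈ 3.4194.

E[X] = 34459425 · (1/6)^{9} = 425425/124416 ≈ 3.4194.


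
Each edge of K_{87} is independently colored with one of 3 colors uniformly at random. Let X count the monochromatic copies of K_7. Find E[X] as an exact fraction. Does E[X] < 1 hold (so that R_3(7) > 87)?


E[X] = C(87, 7) · 3^{1 − 21} = 5843355957 · 3^{−20} = 5843355957/3486784401.
As a reduced fraction: E[X] = 72140197/43046721 ≈ 1.67586.
Is E[X] < 1? NO.
Since E[X] ≥ 1, the first-moment bound is inconclusive at n = 87; it does NOT by itself certify R_3(7) > 87.

E[X] = 72140197/43046721 ≈ 1.67586; E[X] ≥ 1; first-moment method inconclusive here.


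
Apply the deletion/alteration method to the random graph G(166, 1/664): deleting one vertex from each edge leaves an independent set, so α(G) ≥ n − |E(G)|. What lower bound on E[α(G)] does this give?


E[|E(G)|] = C(166, 2)·p = 13695 · (1/664) = 165/8.
E[α(G)] ≥ n − E[|E(G)|] = 166 − 165/8 = 1163/8.
Numerically: ≈ 145.37500.
(This is only a lower bound; the true E[α(G)] may be larger.)

E[α(G)] ≥ 1163/8 ≈ 145.37500.


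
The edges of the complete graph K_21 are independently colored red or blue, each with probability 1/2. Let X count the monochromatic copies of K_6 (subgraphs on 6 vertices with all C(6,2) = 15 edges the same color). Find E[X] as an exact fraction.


Let X = Σ_S X_S over the C(21, 6) = 54264 subsets S of size 6, where X_S = 1 if the K_6 on S is monochromatic.
For a fixed S, the K_6 on S has C(6, 2) = 15 edges. P[all 15 edges red] = (1/2)^15, and likewise for blue, so P[monochromatic] = 2·(1/2)^15 = 2^{1 − 15} = 1/16384.
Summing: E[X] = C(21, 6) · 2^{1 − 15} = 54264 · 1/16384 = 6783/2048.
Numerically: E[X] ≈ 3.312.

E[X] = C(21,6)·2^(1−C(6,2)) = 6783/2048 ≈ 3.312.


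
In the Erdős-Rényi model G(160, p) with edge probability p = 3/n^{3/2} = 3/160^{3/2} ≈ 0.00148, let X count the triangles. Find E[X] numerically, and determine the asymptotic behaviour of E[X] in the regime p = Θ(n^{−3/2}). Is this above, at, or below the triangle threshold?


Number of potential triangles: C(160, 3) = 669920.
Each occurs with probability p³ ≈ (0.00148)³ ≈ 3.25705e-09.
By linearity: E[X] = C(160, 3)·p³ ≈ 669920 · 3.25705e-09 ≈ 0.002.
Since α = 3/2 > 1, p = c/n^{3/2} = o(1/n) is below the triangle threshold p ~ 1/n. Asymptotically E[X] ~ (c³/6)·n^{3(1−α)} = (3³/6)·n^{-1.5} → 0, so by Markov's inequality G has no triangles w.h.p.

E[X] ≈ 0.002; in regime p = Θ(1/n^{3/2}) E[X] tends to 0 (below the triangle threshold p ~ 1/n).


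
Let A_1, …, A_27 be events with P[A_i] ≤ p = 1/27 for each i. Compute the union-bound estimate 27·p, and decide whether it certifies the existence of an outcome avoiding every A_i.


Union bound: P[∪_{i=1}^{27} A_i] ≤ Σ_i P[A_i] ≤ 27·p = 27·(1/27) = 1.
Numerically: 1 ≈ 1.000000.
Is 1 < 1? NO.
Since the bound 1 is ≥ 1, the union bound is uninformative here; it does NOT by itself certify existence.

27·p = 1 ≈ 1.000000; existence NOT certified by the union bound.


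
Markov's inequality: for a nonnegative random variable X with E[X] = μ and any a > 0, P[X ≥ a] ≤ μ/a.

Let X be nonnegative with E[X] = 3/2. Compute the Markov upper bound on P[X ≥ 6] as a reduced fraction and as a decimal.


μ = E[X] = 3/2, a = 6.
Markov: P[X ≥ 6] ≤ μ/a = (3/2)/6 = 1/4.
Numerically: ≈ 0.2500.
(Since a = 6 > μ = 1.5000, the bound 1/4 is < 1 and informative.)

P[X ≥ 6] ≤ 1/4 ≈ 0.2500.


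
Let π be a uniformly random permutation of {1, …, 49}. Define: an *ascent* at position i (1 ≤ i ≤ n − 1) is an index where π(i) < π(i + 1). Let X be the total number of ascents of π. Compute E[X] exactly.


Write X = Σ X_I over i = 1, …, 48, with X_I the indicator of one ascent.
There are 48 indicators.
For each fixed i, the pair (π(i), π(i+1)) is a uniformly random ordered pair of distinct values from {1, …, 49}; by symmetry P[π(i) < π(i+1)] = 1/2.
By linearity: E[X] = 48 · (1/2) = (49 − 1) · (1/2) = 24 ≈ 24.0000.

E[X] = 24 = 24.0000.


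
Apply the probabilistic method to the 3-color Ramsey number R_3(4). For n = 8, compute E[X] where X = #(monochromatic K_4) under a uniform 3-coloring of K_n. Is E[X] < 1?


E[X] = C(8, 4) · 3^{1 − 6} = 70 · 3^{−5} = 70/243.
As a reduced fraction: E[X] = 70/243 ≈ 0.2880658.
Is E[X] < 1? YES.
Since E[X] < 1, there exists a 3-coloring of K_{8} with no monochromatic K_4; hence R_3(4) > 8.

E[X] = 70/243 ≈ 0.2880658; E[X] < 1, so R_3(4) > 8.


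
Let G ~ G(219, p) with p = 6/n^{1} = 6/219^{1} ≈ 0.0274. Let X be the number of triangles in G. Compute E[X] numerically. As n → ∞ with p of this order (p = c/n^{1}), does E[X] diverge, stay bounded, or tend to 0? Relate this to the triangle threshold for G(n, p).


Number of potential triangles: C(219, 3) = 1726669.
Each occurs with probability p³ ≈ (0.0274)³ ≈ 2.05647e-05.
By linearity: E[X] = C(219, 3)·p³ ≈ 1726669 · 2.05647e-05 ≈ 35.508.
Here α = 1, so p = 6/n is exactly at the triangle threshold p ~ 1/n. Asymptotically E[X] → c³/6 = 6³/6 = 36 ≈ 36.000, a bounded constant. In this regime the triangle count is asymptotically Poisson(c³/6).

E[X] ≈ 35.508; in regime p = Θ(1/n^{1}) E[X] stays bounded (at the triangle threshold p ~ 1/n).


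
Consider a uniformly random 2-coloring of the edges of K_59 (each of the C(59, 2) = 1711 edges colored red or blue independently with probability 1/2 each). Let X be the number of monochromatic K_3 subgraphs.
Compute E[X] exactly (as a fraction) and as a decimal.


Let X = Σ_S X_S over the C(59, 3) = 32509 subsets S of size 3, where X_S = 1 if the K_3 on S is monochromatic.
For a fixed S, the K_3 on S has C(3, 2) = 3 edges. P[all 3 edges red] = (1/2)^3, and likewise for blue, so P[monochromatic] = 2·(1/2)^3 = 2^{1 − 3} = 1/4.
By linearity: E[X] = C(59, 3) · 2^{1 − 3} = 32509 · 1/4 = 32509/4.
Numerically: E[X] ≈ 8127.250000.

E[X] = C(59,3)·2^(1−C(3,2)) = 32509/4 ≈ 8127.250000.


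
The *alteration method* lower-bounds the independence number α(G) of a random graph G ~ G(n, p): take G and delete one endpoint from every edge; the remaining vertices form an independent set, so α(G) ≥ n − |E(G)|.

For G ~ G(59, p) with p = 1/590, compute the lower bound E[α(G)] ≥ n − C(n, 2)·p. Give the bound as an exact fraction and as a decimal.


E[|E(G)|] = C(59, 2)·p = 1711 · (1/590) = 29/10.
E[α(G)] ≥ n − E[|E(G)|] = 59 − 29/10 = 561/10.
Numerically: ≈ 56.1000.
(This is only a lower bound; the true E[α(G)] may be larger.)

E[α(G)] ≥ 561/10 ≈ 56.1000.


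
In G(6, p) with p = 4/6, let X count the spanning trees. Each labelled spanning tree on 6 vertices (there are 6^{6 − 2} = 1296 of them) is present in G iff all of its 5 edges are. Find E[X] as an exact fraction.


K_6 has 6^{6 − 2} = 1296 labelled spanning trees.
For each such spanning tree H, let X_H = 1 if all 5 edges of H are present in G. Then P[X_H = 1] = p^{5} = (2/3)^{5} = 32/243.
By linearity: E[X] = Σ_H E[X_H] = 1296 · p^{5} = 1296 · 32/243 = 512/3.
Numerically: E[X] ≈ 170.667.

E[X] = 1296 · (2/3)^{5} = 512/3 ≈ 170.667.


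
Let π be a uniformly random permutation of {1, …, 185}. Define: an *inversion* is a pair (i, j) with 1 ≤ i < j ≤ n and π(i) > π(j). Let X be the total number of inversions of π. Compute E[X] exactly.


Write X = Σ X_I over the C(185, 2) = 17020 pairs i < j, with X_I the indicator of one inversion.
There are 17020 indicators.
For each fixed pair i < j, the values π(i) and π(j) are two distinct elements of {1, …, 185} in uniformly random order; by symmetry P[π(i) > π(j)] = 1/2.
By linearity: E[X] = 17020 · (1/2) = C(185, 2) · (1/2) = 17020/2 = 8510 ≈ 8510.000.

E[X] = 8510 = 8510.000.


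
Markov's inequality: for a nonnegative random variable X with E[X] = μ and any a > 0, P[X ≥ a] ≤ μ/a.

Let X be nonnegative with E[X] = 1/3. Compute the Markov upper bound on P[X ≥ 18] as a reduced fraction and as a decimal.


μ = E[X] = 1/3, a = 18.
Markov: P[X ≥ 18] ≤ μ/a = (1/3)/18 = 1/54.
Numerically: ≈ 0.0185.
(Since a = 18 > μ = 0.3333, the bound 1/54 is < 1 and informative.)

P[X ≥ 18] ≤ 1/54 ≈ 0.0185.


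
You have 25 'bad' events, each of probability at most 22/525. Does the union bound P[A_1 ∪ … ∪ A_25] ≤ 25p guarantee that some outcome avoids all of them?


Union bound: P[∪_{i=1}^{25} A_i] ≤ Σ_i P[A_i] ≤ 25·p = 25·(22/525) = 22/21.
Numerically: 22/21 ≈ 1.0476190.
Is 22/21 < 1? NO.
Since the bound 22/21 is ≥ 1, the union bound is uninformative here; it does NOT by itself certify existence.

25·p = 22/21 ≈ 1.0476190; existence NOT certified by the union bound.


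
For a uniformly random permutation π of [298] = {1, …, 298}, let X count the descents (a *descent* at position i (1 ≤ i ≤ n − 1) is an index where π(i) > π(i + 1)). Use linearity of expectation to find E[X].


Write X = Σ X_I over i = 1, …, 297, with X_I the indicator of one descent.
There are 297 indicators.
For each fixed i, the pair (π(i), π(i+1)) is a uniformly random ordered pair of distinct values from {1, …, 298}; by symmetry P[π(i) > π(i+1)] = 1/2.
By linearity: E[X] = 297 · (1/2) = (298 − 1) · (1/2) = 297/2 ≈ 148.5000.

E[X] = 297/2 = 148.5000.


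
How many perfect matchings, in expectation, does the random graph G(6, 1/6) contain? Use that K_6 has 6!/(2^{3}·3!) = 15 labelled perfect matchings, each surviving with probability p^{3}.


K_6 has 6!/(2^{3}·3!) = 15 labelled perfect matchings.
For each such perfect matching H, let X_H = 1 if all 3 edges of H are present in G. Then P[X_H = 1] = p^{3} = (1/6)^{3} = 1/216.
Summing the indicators: E[X] = Σ_H E[X_H] = 15 · p^{3} = 15 · 1/216 = 5/72.
Numerically: E[X] ≈ 0.0694444.

E[X] = 15 · (1/6)^{3} = 5/72 ≈ 0.0694444.


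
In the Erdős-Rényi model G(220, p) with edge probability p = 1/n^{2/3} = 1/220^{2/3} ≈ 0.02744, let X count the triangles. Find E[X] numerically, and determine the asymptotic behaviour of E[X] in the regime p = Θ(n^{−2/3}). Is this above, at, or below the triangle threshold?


Number of potential triangles: C(220, 3) = 1750540.
Each occurs with probability p³ ≈ (0.02744)³ ≈ 2.06611570e-05.
By linearity: E[X] = C(220, 3)·p³ ≈ 1750540 · 2.06611570e-05 ≈ 36.168182.
Since α = 2/3 < 1, p = c/n^{2/3} ≫ 1/n is above the triangle threshold p ~ 1/n. Asymptotically E[X] ~ (c³/6)·n^{3(1−α)} = (1³/6)·n^{1} → ∞; triangles are abundant w.h.p.

E[X] ≈ 36.168182; in regime p = Θ(1/n^{2/3}) E[X] diverges (above the triangle threshold p ~ 1/n).


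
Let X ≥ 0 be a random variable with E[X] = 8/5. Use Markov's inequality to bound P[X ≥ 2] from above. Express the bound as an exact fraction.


μ = E[X] = 8/5, a = 2.
Markov: P[X ≥ 2] ≤ μ/a = (8/5)/2 = 4/5.
Numerically: ≈ 0.80000.
(Since a = 2 > μ = 1.60000, the bound 4/5 is < 1 and informative.)

P[X ≥ 2] ≤ 4/5 ≈ 0.80000.


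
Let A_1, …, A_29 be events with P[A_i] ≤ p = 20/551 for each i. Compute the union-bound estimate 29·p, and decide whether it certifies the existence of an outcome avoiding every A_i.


Union bound: P[∪_{i=1}^{29} A_i] ≤ Σ_i P[A_i] ≤ 29·p = 29·(20/551) = 20/19.
Numerically: 20/19 ≈ 1.053.
Is 20/19 < 1? NO.
Since the bound 20/19 is ≥ 1, the union bound is uninformative here; it does NOT by itself certify existence.

29·p = 20/19 ≈ 1.053; existence NOT certified by the union bound.


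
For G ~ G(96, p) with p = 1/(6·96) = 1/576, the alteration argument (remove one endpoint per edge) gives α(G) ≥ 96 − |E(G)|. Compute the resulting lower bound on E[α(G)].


E[|E(G)|] = C(96, 2)·p = 4560 · (1/576) = 95/12.
E[α(G)] ≥ n − E[|E(G)|] = 96 − 95/12 = 1057/12.
Numerically: ≈ 88.083.
(This is only a lower bound; the true E[α(G)] may be larger.)

E[α(G)] ≥ 1057/12 ≈ 88.083.


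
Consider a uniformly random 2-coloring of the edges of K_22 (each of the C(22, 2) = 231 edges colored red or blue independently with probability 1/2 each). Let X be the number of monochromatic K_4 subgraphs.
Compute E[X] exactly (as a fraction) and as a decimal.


Let X = Σ_S X_S over the C(22, 4) = 7315 subsets S of size 4, where X_S = 1 if the K_4 on S is monochromatic.
For a fixed S, the K_4 on S has C(4, 2) = 6 edges. P[all 6 edges red] = (1/2)^6, and likewise for blue, so P[monochromatic] = 2·(1/2)^6 = 2^{1 − 6} = 1/32.
By linearity of expectation: E[X] = C(22, 4) · 2^{1 − 6} = 7315 · 1/32 = 7315/32.
Numerically: E[X] ≈ 228.593750.

E[X] = C(22,4)·2^(1−C(4,2)) = 7315/32 ≈ 228.593750.


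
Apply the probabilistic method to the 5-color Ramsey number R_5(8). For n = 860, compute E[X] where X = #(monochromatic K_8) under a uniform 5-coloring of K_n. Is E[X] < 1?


E[X] = C(860, 8) · 5^{1 − 28} = 7182671140665308145 · 5^{−27} = 7182671140665308145/7450580596923828125.
As a reduced fraction: E[X] = 1436534228133061629/1490116119384765625 ≈ 0.96404.
Is E[X] < 1? YES.
Since E[X] < 1, there exists a 5-coloring of K_{860} with no monochromatic K_8; hence R_5(8) > 860.

E[X] = 1436534228133061629/1490116119384765625 ≈ 0.96404; E[X] < 1, so R_5(8) > 860.


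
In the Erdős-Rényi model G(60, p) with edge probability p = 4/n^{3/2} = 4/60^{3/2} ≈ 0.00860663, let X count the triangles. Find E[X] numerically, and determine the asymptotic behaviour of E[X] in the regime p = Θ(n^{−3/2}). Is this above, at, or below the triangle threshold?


Number of potential triangles: C(60, 3) = 34220.
Each occurs with probability p³ ≈ (0.00860663)³ ≈ 6.37528123e-07.
By linearity: E[X] = C(60, 3)·p³ ≈ 34220 · 6.37528123e-07 ≈ 0.021816.
Since α = 3/2 > 1, p = c/n^{3/2} = o(1/n) is below the triangle threshold p ~ 1/n. Asymptotically E[X] ~ (c³/6)·n^{3(1−α)} = (4³/6)·n^{-1.5} → 0, so by Markov's inequality G has no triangles w.h.p.

E[X] ≈ 0.021816; in regime p = Θ(1/n^{3/2}) E[X] tends to 0 (below the triangle threshold p ~ 1/n).


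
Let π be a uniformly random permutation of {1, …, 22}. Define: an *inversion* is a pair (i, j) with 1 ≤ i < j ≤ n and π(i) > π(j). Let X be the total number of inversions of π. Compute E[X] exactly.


Write X = Σ X_I over the C(22, 2) = 231 pairs i < j, with X_I the indicator of one inversion.
There are 231 indicators.
For each fixed pair i < j, the values π(i) and π(j) are two distinct elements of {1, …, 22} in uniformly random order; by symmetry P[π(i) > π(j)] = 1/2.
By linearity: E[X] = 231 · (1/2) = C(22, 2) · (1/2) = 231/2 = 231/2 ≈ 115.50000.

E[X] = 231/2 = 115.50000.


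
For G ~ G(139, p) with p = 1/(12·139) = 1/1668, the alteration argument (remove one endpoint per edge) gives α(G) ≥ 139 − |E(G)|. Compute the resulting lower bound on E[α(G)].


E[|E(G)|] = C(139, 2)·p = 9591 · (1/1668) = 23/4.
E[α(G)] ≥ n − E[|E(G)|] = 139 − 23/4 = 533/4.
Numerically: ≈ 133.25000.
(This is only a lower bound; the true E[α(G)] may be larger.)

E[α(G)] ≥ 533/4 ≈ 133.25000.


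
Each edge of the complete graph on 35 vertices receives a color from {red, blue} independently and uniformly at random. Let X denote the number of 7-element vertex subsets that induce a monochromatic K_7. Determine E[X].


Let X = Σ_S X_S over the C(35, 7) = 6724520 subsets S of size 7, where X_S = 1 if the K_7 on S is monochromatic.
For a fixed S, the K_7 on S has C(7, 2) = 21 edges. P[all 21 edges red] = (1/2)^21, and likewise for blue, so P[monochromatic] = 2·(1/2)^21 = 2^{1 − 21} = 1/1048576.
By linearity: E[X] = C(35, 7) · 2^{1 − 21} = 6724520 · 1/1048576 = 840565/131072.
Numerically: E[X] ≈ 6.413.

E[X] = C(35,7)·2^(1−C(7,2)) = 840565/131072 ≈ 6.413.


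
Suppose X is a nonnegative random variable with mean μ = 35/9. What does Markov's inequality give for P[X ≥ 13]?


μ = E[X] = 35/9, a = 13.
Markov: P[X ≥ 13] ≤ μ/a = (35/9)/13 = 35/117.
Numerically: ≈ 0.299.
(Since a = 13 > μ = 3.889, the bound 35/117 is < 1 and informative.)

P[X ≥ 13] ≤ 35/117 ≈ 0.299.


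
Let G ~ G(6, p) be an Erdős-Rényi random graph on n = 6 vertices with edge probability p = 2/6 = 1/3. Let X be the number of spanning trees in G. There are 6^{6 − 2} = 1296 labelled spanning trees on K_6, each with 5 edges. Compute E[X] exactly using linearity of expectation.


K_6 has 6^{6 − 2} = 1296 labelled spanning trees.
For each such spanning tree H, let X_H = 1 if all 5 edges of H are present in G. Then P[X_H = 1] = p^{5} = (1/3)^{5} = 1/243.
Summing the indicators: E[X] = Σ_H E[X_H] = 1296 · p^{5} = 1296 · 1/243 = 16/3.
Numerically: E[X] ≈ 5.3333.

E[X] = 1296 · (1/3)^{5} = 16/3 ≈ 5.3333.


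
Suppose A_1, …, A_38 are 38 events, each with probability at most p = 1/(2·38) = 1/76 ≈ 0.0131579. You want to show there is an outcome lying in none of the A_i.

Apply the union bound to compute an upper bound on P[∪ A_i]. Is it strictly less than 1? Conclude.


Union bound: P[∪_{i=1}^{38} A_i] ≤ Σ_i P[A_i] ≤ 38·p = 38·(1/76) = 1/2.
Numerically: 1/2 ≈ 0.5000000.
Is 1/2 < 1? YES.
Since P[∪ A_i] ≤ 1/2 < 1, the complement has P[∩ A_i^c] ≥ 1 − 1/2 = 1/2 > 0, so some outcome avoids every A_i.

38·p = 1/2 ≈ 0.5000000; existence CERTIFIED by the union bound.


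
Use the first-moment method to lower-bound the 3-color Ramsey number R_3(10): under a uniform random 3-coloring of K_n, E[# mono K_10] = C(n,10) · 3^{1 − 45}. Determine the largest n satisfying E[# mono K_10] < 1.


We need C(n, 10) · 3^{1 − 45} < 1, i.e. C(n, 10) < 3^{45 − 1} = 984770902183611232881.
Check values of n near the boundary:
  n = 568: C(568, 10) = 889446337783744949208; 889446337783744949208 < 984770902183611232881? YES
  n = 569: C(569, 10) = 905357721286137524328; 905357721286137524328 < 984770902183611232881? YES
  n = 570: C(570, 10) = 921524823451961408691; 921524823451961408691 < 984770902183611232881? YES
  n = 571: C(571, 10) = 937951290893172842001; 937951290893172842001 < 984770902183611232881? YES
  n = 572: C(572, 10) = 954640815642161682606; 954640815642161682606 < 984770902183611232881? YES
  n = 573: C(573, 10) = 971597135635805762226; 971597135635805762226 < 984770902183611232881? YES
  n = 574: C(574, 10) = 988824035203816502691; 988824035203816502691 < 984770902183611232881? NO
  n = 575: C(575, 10) = 1006325345561406175305; 1006325345561406175305 < 984770902183611232881? NO
The largest n with C(n, 10) < 984770902183611232881 is n = 573 (where E[X] = 35985079097622435638/36472996377170786403 ≈ 0.9866225). Hence R_3(10) > 573, i.e. R_3(10) ≥ 574.

Largest n = 573; hence R_3(10) > 573.


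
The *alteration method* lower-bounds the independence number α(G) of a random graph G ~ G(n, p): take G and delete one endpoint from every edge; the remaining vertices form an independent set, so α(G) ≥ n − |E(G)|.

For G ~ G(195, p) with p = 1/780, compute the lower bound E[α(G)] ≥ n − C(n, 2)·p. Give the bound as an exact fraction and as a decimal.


E[|E(G)|] = C(195, 2)·p = 18915 · (1/780) = 97/4.
E[α(G)] ≥ n − E[|E(G)|] = 195 − 97/4 = 683/4.
Numerically: ≈ 170.750000.
(This is only a lower bound; the true E[α(G)] may be larger.)

E[α(G)] ≥ 683/4 ≈ 170.750000.


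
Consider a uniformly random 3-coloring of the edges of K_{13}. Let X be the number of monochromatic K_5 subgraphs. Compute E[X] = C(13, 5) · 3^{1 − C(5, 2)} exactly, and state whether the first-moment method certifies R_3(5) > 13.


E[X] = C(13, 5) · 3^{1 − 10} = 1287 · 3^{−9} = 1287/19683.
As a reduced fraction: E[X] = 143/2187 ≈ 0.0654.
Is E[X] < 1? YES.
Since E[X] < 1, there exists a 3-coloring of K_{13} with no monochromatic K_5; hence R_3(5) > 13.

E[X] = 143/2187 ≈ 0.0654; E[X] < 1, so R_3(5) > 13.


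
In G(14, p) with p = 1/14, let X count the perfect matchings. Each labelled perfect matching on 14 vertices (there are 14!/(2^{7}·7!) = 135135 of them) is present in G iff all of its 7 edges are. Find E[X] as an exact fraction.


K_14 has 14!/(2^{7}·7!) = 135135 labelled perfect matchings.
For each such perfect matching H, let X_H = 1 if all 7 edges of H are present in G. Then P[X_H = 1] = p^{7} = (1/14)^{7} = 1/105413504.
Summing the indicators: E[X] = Σ_H E[X_H] = 135135 · p^{7} = 135135 · 1/105413504 = 19305/15059072.
Numerically: E[X] ≈ 0.001282.

E[X] = 135135 · (1/14)^{7} = 19305/15059072 ≈ 0.001282.


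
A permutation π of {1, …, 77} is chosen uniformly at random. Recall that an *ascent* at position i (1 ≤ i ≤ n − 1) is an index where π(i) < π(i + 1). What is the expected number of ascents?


Write X = Σ X_I over i = 1, …, 76, with X_I the indicator of one ascent.
There are 76 indicators.
For each fixed i, the pair (π(i), π(i+1)) is a uniformly random ordered pair of distinct values from {1, …, 77}; by symmetry P[π(i) < π(i+1)] = 1/2.
By linearity: E[X] = 76 · (1/2) = (77 − 1) · (1/2) = 38 ≈ 38.000000.

E[X] = 38 = 38.000000.


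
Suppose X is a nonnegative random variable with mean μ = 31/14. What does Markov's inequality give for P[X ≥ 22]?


μ = E[X] = 31/14, a = 22.
Markov: P[X ≥ 22] ≤ μ/a = (31/14)/22 = 31/308.
Numerically: ≈ 0.100649.
(Since a = 22 > μ = 2.214286, the bound 31/308 is < 1 and informative.)

P[X ≥ 22] ≤ 31/308 ≈ 0.100649.


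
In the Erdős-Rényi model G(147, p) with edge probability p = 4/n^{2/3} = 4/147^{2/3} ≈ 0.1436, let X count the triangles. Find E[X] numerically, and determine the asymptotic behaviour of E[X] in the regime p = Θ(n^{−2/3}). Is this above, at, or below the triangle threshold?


Number of potential triangles: C(147, 3) = 518665.
Each occurs with probability p³ ≈ (0.1436)³ ≈ 2.961729e-03.
By linearity: E[X] = C(147, 3)·p³ ≈ 518665 · 2.961729e-03 ≈ 1536.1451.
Since α = 2/3 < 1, p = c/n^{2/3} ≫ 1/n is above the triangle threshold p ~ 1/n. Asymptotically E[X] ~ (c³/6)·n^{3(1−α)} = (4³/6)·n^{1} → ∞; triangles are abundant w.h.p.

E[X] ≈ 1536.1451; in regime p = Θ(1/n^{2/3}) E[X] diverges (above the triangle threshold p ~ 1/n).


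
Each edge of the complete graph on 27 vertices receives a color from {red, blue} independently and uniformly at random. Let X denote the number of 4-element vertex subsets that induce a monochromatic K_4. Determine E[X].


Let X = Σ_S X_S over the C(27, 4) = 17550 subsets S of size 4, where X_S = 1 if the K_4 on S is monochromatic.
For a fixed S, the K_4 on S has C(4, 2) = 6 edges. P[all 6 edges red] = (1/2)^6, and likewise for blue, so P[monochromatic] = 2·(1/2)^6 = 2^{1 − 6} = 1/32.
Summing: E[X] = C(27, 4) · 2^{1 − 6} = 17550 · 1/32 = 8775/16.
Numerically: E[X] ≈ 548.43750.

E[X] = C(27,4)·2^(1−C(4,2)) = 8775/16 ≈ 548.43750.


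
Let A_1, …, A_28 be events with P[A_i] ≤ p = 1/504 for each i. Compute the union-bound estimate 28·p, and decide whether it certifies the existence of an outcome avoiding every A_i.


Union bound: P[∪_{i=1}^{28} A_i] ≤ Σ_i P[A_i] ≤ 28·p = 28·(1/504) = 1/18.
Numerically: 1/18 ≈ 0.056.
Is 1/18 < 1? YES.
Since P[∪ A_i] ≤ 1/18 < 1, the complement has P[∩ A_i^c] ≥ 1 − 1/18 = 17/18 > 0, so some outcome avoids every A_i.

28·p = 1/18 ≈ 0.056; existence CERTIFIED by the union bound.


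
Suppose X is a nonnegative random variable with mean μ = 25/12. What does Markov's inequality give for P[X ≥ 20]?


μ = E[X] = 25/12, a = 20.
Markov: P[X ≥ 20] ≤ μ/a = (25/12)/20 = 5/48.
Numerically: ≈ 0.104.
(Since a = 20 > μ = 2.083, the bound 5/48 is < 1 and informative.)

P[X ≥ 20] ≤ 5/48 ≈ 0.104.


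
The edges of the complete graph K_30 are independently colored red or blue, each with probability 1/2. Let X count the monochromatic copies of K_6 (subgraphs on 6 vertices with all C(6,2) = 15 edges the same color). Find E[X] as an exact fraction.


Let X = Σ_S X_S over the C(30, 6) = 593775 subsets S of size 6, where X_S = 1 if the K_6 on S is monochromatic.
For a fixed S, the K_6 on S has C(6, 2) = 15 edges. P[all 15 edges red] = (1/2)^15, and likewise for blue, so P[monochromatic] = 2·(1/2)^15 = 2^{1 − 15} = 1/16384.
By linearity of expectation: E[X] = C(30, 6) · 2^{1 − 15} = 593775 · 1/16384 = 593775/16384.
Numerically: E[X] ≈ 36.2411.

E[X] = C(30,6)·2^(1−C(6,2)) = 593775/16384 ≈ 36.2411.


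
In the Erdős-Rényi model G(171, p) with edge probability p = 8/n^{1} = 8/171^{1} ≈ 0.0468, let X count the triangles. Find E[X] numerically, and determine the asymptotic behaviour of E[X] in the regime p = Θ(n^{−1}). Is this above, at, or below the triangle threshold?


Number of potential triangles: C(171, 3) = 818805.
Each occurs with probability p³ ≈ (0.0468)³ ≈ 1.02396e-04.
By linearity: E[X] = C(171, 3)·p³ ≈ 818805 · 1.02396e-04 ≈ 83.842.
Here α = 1, so p = 8/n is exactly at the triangle threshold p ~ 1/n. Asymptotically E[X] → c³/6 = 8³/6 = 256/3 ≈ 85.333, a bounded constant. In this regime the triangle count is asymptotically Poisson(c³/6).

E[X] ≈ 83.842; in regime p = Θ(1/n^{1}) E[X] stays bounded (at the triangle threshold p ~ 1/n).


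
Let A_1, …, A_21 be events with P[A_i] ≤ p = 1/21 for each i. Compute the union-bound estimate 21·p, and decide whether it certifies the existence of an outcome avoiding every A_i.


Union bound: P[∪_{i=1}^{21} A_i] ≤ Σ_i P[A_i] ≤ 21·p = 21·(1/21) = 1.
Numerically: 1 ≈ 1.000.
Is 1 < 1? NO.
Since the bound 1 is ≥ 1, the union bound is uninformative here; it does NOT by itself certify existence.

21·p = 1 ≈ 1.000; existence NOT certified by the union bound.


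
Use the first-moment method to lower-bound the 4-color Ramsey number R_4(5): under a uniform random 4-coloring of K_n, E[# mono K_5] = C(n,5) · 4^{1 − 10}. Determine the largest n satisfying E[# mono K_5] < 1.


We need C(n, 5) · 4^{1 − 10} < 1, i.e. C(n, 5) < 4^{10 − 1} = 262144.
Check values of n near the boundary:
  n = 27: C(27, 5) = 80730; 80730 < 262144? YES
  n = 28: C(28, 5) = 98280; 98280 < 262144? YES
  n = 29: C(29, 5) = 118755; 118755 < 262144? YES
  n = 30: C(30, 5) = 142506; 142506 < 262144? YES
  n = 31: C(31, 5) = 169911; 169911 < 262144? YES
  n = 32: C(32, 5) = 201376; 201376 < 262144? YES
  n = 33: C(33, 5) = 237336; 237336 < 262144? YES
  n = 34: C(34, 5) = 278256; 278256 < 262144? NO
  n = 35: C(35, 5) = 324632; 324632 < 262144? NO
The largest n with C(n, 5) < 262144 is n = 33 (where E[X] = 29667/32768 ≈ 0.905). Hence R_4(5) > 33, i.e. R_4(5) ≥ 34.

Largest n = 33; hence R_4(5) > 33.


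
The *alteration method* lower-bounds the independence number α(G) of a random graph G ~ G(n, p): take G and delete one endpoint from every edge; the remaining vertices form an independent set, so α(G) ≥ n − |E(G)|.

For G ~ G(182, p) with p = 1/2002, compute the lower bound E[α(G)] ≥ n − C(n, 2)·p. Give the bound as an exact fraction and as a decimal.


E[|E(G)|] = C(182, 2)·p = 16471 · (1/2002) = 181/22.
E[α(G)] ≥ n − E[|E(G)|] = 182 − 181/22 = 3823/22.
Numerically: ≈ 173.77273.
(This is only a lower bound; the true E[α(G)] may be larger.)

E[α(G)] ≥ 3823/22 ≈ 173.77273.


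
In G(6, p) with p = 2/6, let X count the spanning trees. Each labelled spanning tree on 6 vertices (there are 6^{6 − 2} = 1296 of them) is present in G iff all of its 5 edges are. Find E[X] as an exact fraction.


K_6 has 6^{6 − 2} = 1296 labelled spanning trees.
For each such spanning tree H, let X_H = 1 if all 5 edges of H are present in G. Then P[X_H = 1] = p^{5} = (1/3)^{5} = 1/243.
By linearity of expectation: E[X] = Σ_H E[X_H] = 1296 · p^{5} = 1296 · 1/243 = 16/3.
Numerically: E[X] ≈ 5.33333.

E[X] = 1296 · (1/3)^{5} = 16/3 ≈ 5.33333.


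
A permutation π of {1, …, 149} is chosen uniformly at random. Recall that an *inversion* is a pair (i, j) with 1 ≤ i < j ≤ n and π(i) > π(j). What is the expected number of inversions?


Write X = Σ X_I over the C(149, 2) = 11026 pairs i < j, with X_I the indicator of one inversion.
There are 11026 indicators.
For each fixed pair i < j, the values π(i) and π(j) are two distinct elements of {1, …, 149} in uniformly random order; by symmetry P[π(i) > π(j)] = 1/2.
By linearity: E[X] = 11026 · (1/2) = C(149, 2) · (1/2) = 11026/2 = 5513 ≈ 5513.0000.

E[X] = 5513 = 5513.0000.


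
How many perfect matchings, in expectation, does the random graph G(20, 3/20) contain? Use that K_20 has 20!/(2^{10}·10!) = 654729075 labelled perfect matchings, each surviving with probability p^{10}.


K_20 has 20!/(2^{10}·10!) = 654729075 labelled perfect matchings.
For each such perfect matching H, let X_H = 1 if all 10 edges of H are present in G. Then P[X_H = 1] = p^{10} = (3/20)^{10} = 59049/10240000000000.
By linearity: E[X] = Σ_H E[X_H] = 654729075 · p^{10} = 654729075 · 59049/10240000000000 = 1546443885987/409600000000.
Numerically: E[X] ≈ 3.7755.

E[X] = 654729075 · (3/20)^{10} = 1546443885987/409600000000 ≈ 3.7755.


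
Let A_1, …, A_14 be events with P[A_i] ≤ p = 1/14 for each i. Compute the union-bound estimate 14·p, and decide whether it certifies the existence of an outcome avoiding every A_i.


Union bound: P[∪_{i=1}^{14} A_i] ≤ Σ_i P[A_i] ≤ 14·p = 14·(1/14) = 1.
Numerically: 1 ≈ 1.0000.
Is 1 < 1? NO.
Since the bound 1 is ≥ 1, the union bound is uninformative here; it does NOT by itself certify existence.

14·p = 1 ≈ 1.0000; existence NOT certified by the union bound.


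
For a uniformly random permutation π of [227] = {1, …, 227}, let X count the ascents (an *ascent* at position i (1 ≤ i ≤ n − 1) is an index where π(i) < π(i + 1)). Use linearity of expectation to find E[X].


Write X = Σ X_I over i = 1, …, 226, with X_I the indicator of one ascent.
There are 226 indicators.
For each fixed i, the pair (π(i), π(i+1)) is a uniformly random ordered pair of distinct values from {1, …, 227}; by symmetry P[π(i) < π(i+1)] = 1/2.
By linearity: E[X] = 226 · (1/2) = (227 − 1) · (1/2) = 113 ≈ 113.00000.

E[X] = 113 = 113.00000.


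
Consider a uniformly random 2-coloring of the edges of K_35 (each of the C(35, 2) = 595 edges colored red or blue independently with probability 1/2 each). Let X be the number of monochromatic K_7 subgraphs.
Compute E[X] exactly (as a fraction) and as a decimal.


Let X = Σ_S X_S over the C(35, 7) = 6724520 subsets S of size 7, where X_S = 1 if the K_7 on S is monochromatic.
For a fixed S, the K_7 on S has C(7, 2) = 21 edges. P[all 21 edges red] = (1/2)^21, and likewise for blue, so P[monochromatic] = 2·(1/2)^21 = 2^{1 − 21} = 1/1048576.
By linearity of expectation: E[X] = C(35, 7) · 2^{1 − 21} = 6724520 · 1/1048576 = 840565/131072.
Numerically: E[X] ≈ 6.413.

E[X] = C(35,7)·2^(1−C(7,2)) = 840565/131072 ≈ 6.413.


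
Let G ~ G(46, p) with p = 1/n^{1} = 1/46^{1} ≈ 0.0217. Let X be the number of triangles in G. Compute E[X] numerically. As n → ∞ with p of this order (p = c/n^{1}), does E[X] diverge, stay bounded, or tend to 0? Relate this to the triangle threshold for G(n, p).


Number of potential triangles: C(46, 3) = 15180.
Each occurs with probability p³ ≈ (0.0217)³ ≈ 1.02737e-05.
By linearity: E[X] = C(46, 3)·p³ ≈ 15180 · 1.02737e-05 ≈ 0.156.
Here α = 1, so p = 1/n is exactly at the triangle threshold p ~ 1/n. Asymptotically E[X] → c³/6 = 1³/6 = 1/6 ≈ 0.167, a bounded constant. In this regime the triangle count is asymptotically Poisson(c³/6).

E[X] ≈ 0.156; in regime p = Θ(1/n^{1}) E[X] stays bounded (at the triangle threshold p ~ 1/n).


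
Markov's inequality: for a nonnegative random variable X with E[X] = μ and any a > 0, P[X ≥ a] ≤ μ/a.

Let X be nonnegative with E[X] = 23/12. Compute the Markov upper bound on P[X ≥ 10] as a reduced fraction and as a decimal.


μ = E[X] = 23/12, a = 10.
Markov: P[X ≥ 10] ≤ μ/a = (23/12)/10 = 23/120.
Numerically: ≈ 0.19167.
(Since a = 10 > μ = 1.91667, the bound 23/120 is < 1 and informative.)

P[X ≥ 10] ≤ 23/120 ≈ 0.19167.


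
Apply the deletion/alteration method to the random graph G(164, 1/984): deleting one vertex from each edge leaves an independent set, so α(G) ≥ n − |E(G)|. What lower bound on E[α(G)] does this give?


E[|E(G)|] = C(164, 2)·p = 13366 · (1/984) = 163/12.
E[α(G)] ≥ n − E[|E(G)|] = 164 − 163/12 = 1805/12.
Numerically: ≈ 150.41667.
(This is only a lower bound; the true E[α(G)] may be larger.)

E[α(G)] ≥ 1805/12 ≈ 150.41667.


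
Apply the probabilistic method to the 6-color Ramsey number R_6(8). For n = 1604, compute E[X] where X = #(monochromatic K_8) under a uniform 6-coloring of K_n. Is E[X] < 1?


E[X] = C(1604, 8) · 6^{1 − 28} = 1067877273673000226280 · 6^{−27} = 1067877273673000226280/1023490369077469249536.
As a reduced fraction: E[X] = 44494886403041676095/42645432044894552064 ≈ 1.04337.
Is E[X] < 1? NO.
Since E[X] ≥ 1, the first-moment bound is inconclusive at n = 1604; it does NOT by itself certify R_6(8) > 1604.

E[X] = 44494886403041676095/42645432044894552064 ≈ 1.04337; E[X] ≥ 1; first-moment method inconclusive here.


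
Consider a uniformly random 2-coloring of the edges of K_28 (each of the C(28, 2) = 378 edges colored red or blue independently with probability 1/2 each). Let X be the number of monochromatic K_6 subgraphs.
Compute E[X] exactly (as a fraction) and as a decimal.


Let X = Σ_S X_S over the C(28, 6) = 376740 subsets S of size 6, where X_S = 1 if the K_6 on S is monochromatic.
For a fixed S, the K_6 on S has C(6, 2) = 15 edges. P[all 15 edges red] = (1/2)^15, and likewise for blue, so P[monochromatic] = 2·(1/2)^15 = 2^{1 − 15} = 1/16384.
Summing: E[X] = C(28, 6) · 2^{1 − 15} = 376740 · 1/16384 = 94185/4096.
Numerically: E[X] ≈ 22.994.

E[X] = C(28,6)·2^(1−C(6,2)) = 94185/4096 ≈ 22.994.


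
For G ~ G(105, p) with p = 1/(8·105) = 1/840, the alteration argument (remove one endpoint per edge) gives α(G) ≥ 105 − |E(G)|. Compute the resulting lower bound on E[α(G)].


E[|E(G)|] = C(105, 2)·p = 5460 · (1/840) = 13/2.
E[α(G)] ≥ n − E[|E(G)|] = 105 − 13/2 = 197/2.
Numerically: ≈ 98.500000.
(This is only a lower bound; the true E[α(G)] may be larger.)

E[α(G)] ≥ 197/2 ≈ 98.500000.


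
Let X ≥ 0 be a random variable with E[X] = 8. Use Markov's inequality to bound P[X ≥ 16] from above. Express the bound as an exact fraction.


μ = E[X] = 8, a = 16.
Markov: P[X ≥ 16] ≤ μ/a = (8)/16 = 1/2.
Numerically: ≈ 0.500.
(Since a = 16 > μ = 8.000, the bound 1/2 is < 1 and informative.)

P[X ≥ 16] ≤ 1/2 ≈ 0.500.


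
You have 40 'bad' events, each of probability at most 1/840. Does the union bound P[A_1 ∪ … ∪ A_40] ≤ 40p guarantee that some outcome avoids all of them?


Union bound: P[∪_{i=1}^{40} A_i] ≤ Σ_i P[A_i] ≤ 40·p = 40·(1/840) = 1/21.
Numerically: 1/21 ≈ 0.048.
Is 1/21 < 1? YES.
Since P[∪ A_i] ≤ 1/21 < 1, the complement has P[∩ A_i^c] ≥ 1 − 1/21 = 20/21 > 0, so some outcome avoids every A_i.

40·p = 1/21 ≈ 0.048; existence CERTIFIED by the union bound.


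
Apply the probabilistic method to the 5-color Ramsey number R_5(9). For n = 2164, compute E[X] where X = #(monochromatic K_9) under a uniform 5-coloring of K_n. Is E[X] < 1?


E[X] = C(2164, 9) · 5^{1 − 36} = 2820446946663120530187432 · 5^{−35} = 2820446946663120530187432/2910383045673370361328125.
As a reduced fraction: E[X] = 2820446946663120530187432/2910383045673370361328125 ≈ 0.96910.
Is E[X] < 1? YES.
Since E[X] < 1, there exists a 5-coloring of K_{2164} with no monochromatic K_9; hence R_5(9) > 2164.

E[X] = 2820446946663120530187432/2910383045673370361328125 ≈ 0.96910; E[X] < 1, so R_5(9) > 2164.


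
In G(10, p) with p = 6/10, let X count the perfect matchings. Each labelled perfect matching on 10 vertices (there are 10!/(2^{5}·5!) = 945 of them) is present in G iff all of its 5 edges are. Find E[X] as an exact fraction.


K_10 has 10!/(2^{5}·5!) = 945 labelled perfect matchings.
For each such perfect matching H, let X_H = 1 if all 5 edges of H are present in G. Then P[X_H = 1] = p^{5} = (3/5)^{5} = 243/3125.
Summing the indicators: E[X] = Σ_H E[X_H] = 945 · p^{5} = 945 · 243/3125 = 45927/625.
Numerically: E[X] ≈ 73.5.

E[X] = 945 · (3/5)^{5} = 45927/625 ≈ 73.5.


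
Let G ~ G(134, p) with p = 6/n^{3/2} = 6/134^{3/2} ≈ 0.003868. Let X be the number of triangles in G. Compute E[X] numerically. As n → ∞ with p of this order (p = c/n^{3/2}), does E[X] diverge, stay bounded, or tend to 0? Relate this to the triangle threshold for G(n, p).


Number of potential triangles: C(134, 3) = 392084.
Each occurs with probability p³ ≈ (0.003868)³ ≈ 5.787382e-08.
By linearity: E[X] = C(134, 3)·p³ ≈ 392084 · 5.787382e-08 ≈ 0.0227.
Since α = 3/2 > 1, p = c/n^{3/2} = o(1/n) is below the triangle threshold p ~ 1/n. Asymptotically E[X] ~ (c³/6)·n^{3(1−α)} = (6³/6)·n^{-1.5} → 0, so by Markov's inequality G has no triangles w.h.p.

E[X] ≈ 0.0227; in regime p = Θ(1/n^{3/2}) E[X] tends to 0 (below the triangle threshold p ~ 1/n).


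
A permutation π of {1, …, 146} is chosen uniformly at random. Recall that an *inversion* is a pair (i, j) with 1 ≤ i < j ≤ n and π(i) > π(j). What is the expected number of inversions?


Write X = Σ X_I over the C(146, 2) = 10585 pairs i < j, with X_I the indicator of one inversion.
There are 10585 indicators.
For each fixed pair i < j, the values π(i) and π(j) are two distinct elements of {1, …, 146} in uniformly random order; by symmetry P[π(i) > π(j)] = 1/2.
By linearity: E[X] = 10585 · (1/2) = C(146, 2) · (1/2) = 10585/2 = 10585/2 ≈ 5292.50000.

E[X] = 10585/2 = 5292.50000.


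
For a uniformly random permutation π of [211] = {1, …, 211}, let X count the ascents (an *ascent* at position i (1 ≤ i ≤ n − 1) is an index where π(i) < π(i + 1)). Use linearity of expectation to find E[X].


Write X = Σ X_I over i = 1, …, 210, with X_I the indicator of one ascent.
There are 210 indicators.
For each fixed i, the pair (π(i), π(i+1)) is a uniformly random ordered pair of distinct values from {1, …, 211}; by symmetry P[π(i) < π(i+1)] = 1/2.
By linearity: E[X] = 210 · (1/2) = (211 − 1) · (1/2) = 105 ≈ 105.000.

E[X] = 105 = 105.000.


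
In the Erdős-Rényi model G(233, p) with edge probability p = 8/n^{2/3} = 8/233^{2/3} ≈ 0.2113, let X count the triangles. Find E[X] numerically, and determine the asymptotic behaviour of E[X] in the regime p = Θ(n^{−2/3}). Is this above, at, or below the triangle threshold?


Number of potential triangles: C(233, 3) = 2081156.
Each occurs with probability p³ ≈ (0.2113)³ ≈ 9.431008e-03.
By linearity: E[X] = C(233, 3)·p³ ≈ 2081156 · 9.431008e-03 ≈ 19627.3991.
Since α = 2/3 < 1, p = c/n^{2/3} ≫ 1/n is above the triangle threshold p ~ 1/n. Asymptotically E[X] ~ (c³/6)·n^{3(1−α)} = (8³/6)·n^{1} → ∞; triangles are abundant w.h.p.

E[X] ≈ 19627.3991; in regime p = Θ(1/n^{2/3}) E[X] diverges (above the triangle threshold p ~ 1/n).


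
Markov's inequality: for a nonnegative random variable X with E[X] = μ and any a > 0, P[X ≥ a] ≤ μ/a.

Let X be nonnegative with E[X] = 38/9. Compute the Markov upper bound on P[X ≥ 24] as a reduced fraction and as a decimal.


μ = E[X] = 38/9, a = 24.
Markov: P[X ≥ 24] ≤ μ/a = (38/9)/24 = 19/108.
Numerically: ≈ 0.1759.
(Since a = 24 > μ = 4.2222, the bound 19/108 is < 1 and informative.)

P[X ≥ 24] ≤ 19/108 ≈ 0.1759.


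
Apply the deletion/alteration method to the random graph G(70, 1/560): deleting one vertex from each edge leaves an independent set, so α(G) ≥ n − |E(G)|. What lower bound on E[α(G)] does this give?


E[|E(G)|] = C(70, 2)·p = 2415 · (1/560) = 69/16.
E[α(G)] ≥ n − E[|E(G)|] = 70 − 69/16 = 1051/16.
Numerically: ≈ 65.687500.
(This is only a lower bound; the true E[α(G)] may be larger.)

E[α(G)] ≥ 1051/16 ≈ 65.687500.
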